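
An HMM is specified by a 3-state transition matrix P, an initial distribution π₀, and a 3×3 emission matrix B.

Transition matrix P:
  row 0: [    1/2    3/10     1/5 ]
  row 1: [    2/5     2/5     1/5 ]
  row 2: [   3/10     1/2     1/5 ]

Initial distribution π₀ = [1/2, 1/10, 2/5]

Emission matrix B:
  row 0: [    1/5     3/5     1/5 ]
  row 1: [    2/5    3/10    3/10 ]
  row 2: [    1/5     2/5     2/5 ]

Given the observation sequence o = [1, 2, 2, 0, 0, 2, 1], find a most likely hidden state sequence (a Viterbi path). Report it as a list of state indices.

t=0: δ = [3.000e-01, 3.000e-02, 1.600e-01]  (obs o_0=1)
t=1: δ = [3.000e-02, 2.700e-02, 2.400e-02]  ψ = [0, 0, 0]  (obs o_1=2)
t=2: δ = [3.000e-03, 3.600e-03, 2.400e-03]  ψ = [0, 2, 0]  (obs o_2=2)
t=3: δ = [3.000e-04, 5.760e-04, 1.440e-04]  ψ = [0, 1, 1]  (obs o_3=0)
t=4: δ = [4.608e-05, 9.216e-05, 2.304e-05]  ψ = [1, 1, 1]  (obs o_4=0)
t=5: δ = [7.373e-06, 1.106e-05, 7.373e-06]  ψ = [1, 1, 1]  (obs o_5=2)
t=6: δ = [2.654e-06, 1.327e-06, 8.847e-07]  ψ = [1, 1, 1]  (obs o_6=1)
backtrack: best end state = 0; path = [0, 2, 1, 1, 1, 1, 0]

path = [0, 2, 1, 1, 1, 1, 0]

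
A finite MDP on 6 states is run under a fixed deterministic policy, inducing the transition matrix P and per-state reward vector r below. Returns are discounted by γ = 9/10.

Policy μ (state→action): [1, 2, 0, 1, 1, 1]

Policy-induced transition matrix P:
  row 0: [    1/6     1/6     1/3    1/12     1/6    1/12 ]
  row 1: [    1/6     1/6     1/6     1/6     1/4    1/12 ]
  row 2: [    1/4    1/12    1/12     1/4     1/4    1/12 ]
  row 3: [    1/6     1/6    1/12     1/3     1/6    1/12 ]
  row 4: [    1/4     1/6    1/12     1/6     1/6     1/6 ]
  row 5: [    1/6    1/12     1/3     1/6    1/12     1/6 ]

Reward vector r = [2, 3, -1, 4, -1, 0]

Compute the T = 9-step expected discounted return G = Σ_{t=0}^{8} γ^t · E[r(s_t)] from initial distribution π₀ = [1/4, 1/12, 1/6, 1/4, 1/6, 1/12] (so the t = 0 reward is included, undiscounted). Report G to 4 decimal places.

t=0: π = [0.2500, 0.0833, 0.1667, 0.2500, 0.1667, 0.0833], E[r] = 1.4167, γ^t·E[r] = 1.416667, running G = 1.416667
t=1: π = [0.1944, 0.1458, 0.1736, 0.2014, 0.1806, 0.1042], E[r] = 1.2778, γ^t·E[r] = 1.150000, running G = 2.566667
t=2: π = [0.1962, 0.1435, 0.1701, 0.1985, 0.1846, 0.1071], E[r] = 1.2622, γ^t·E[r] = 1.022344, running G = 3.589010
t=3: π = [0.1962, 0.1436, 0.1711, 0.1976, 0.1839, 0.1076], E[r] = 1.2585, γ^t·E[r] = 0.917438, running G = 4.506448
t=4: π = [0.1962, 0.1434, 0.1713, 0.1975, 0.1839, 0.1076], E[r] = 1.2576, γ^t·E[r] = 0.825137, running G = 5.331585
t=5: π = [0.1963, 0.1434, 0.1713, 0.1975, 0.1839, 0.1076], E[r] = 1.2576, γ^t·E[r] = 0.742622, running G = 6.074207
t=6: π = [0.1963, 0.1434, 0.1713, 0.1975, 0.1839, 0.1076], E[r] = 1.2576, γ^t·E[r] = 0.668354, running G = 6.742561
t=7: π = [0.1963, 0.1434, 0.1713, 0.1975, 0.1839, 0.1076], E[r] = 1.2576, γ^t·E[r] = 0.601518, running G = 7.344080
t=8: π = [0.1963, 0.1434, 0.1713, 0.1975, 0.1839, 0.1076], E[r] = 1.2576, γ^t·E[r] = 0.541366, running G = 7.885446

G = 7.8854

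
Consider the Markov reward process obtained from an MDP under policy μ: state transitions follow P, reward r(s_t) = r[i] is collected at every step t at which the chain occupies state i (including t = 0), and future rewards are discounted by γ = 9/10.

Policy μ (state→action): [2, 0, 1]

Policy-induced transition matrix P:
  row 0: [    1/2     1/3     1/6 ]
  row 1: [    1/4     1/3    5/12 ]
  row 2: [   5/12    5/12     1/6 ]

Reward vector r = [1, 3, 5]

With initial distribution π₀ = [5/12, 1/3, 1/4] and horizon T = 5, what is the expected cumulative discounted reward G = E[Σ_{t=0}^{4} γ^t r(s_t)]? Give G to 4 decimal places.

G = 11.0964

t=0: π = [0.4167, 0.3333, 0.2500], E[r] = 2.6667, γ^t·E[r] = 2.666667, running G = 2.666667
t=1: π = [0.3958, 0.3542, 0.2500], E[r] = 2.7083, γ^t·E[r] = 2.437500, running G = 5.104167
t=2: π = [0.3906, 0.3542, 0.2552], E[r] = 2.7292, γ^t·E[r] = 2.210625, running G = 7.314792
t=3: π = [0.3902, 0.3546, 0.2552], E[r] = 2.7300, γ^t·E[r] = 1.990195, running G = 9.304987
t=4: π = [0.3901, 0.3546, 0.2553], E[r] = 2.7305, γ^t·E[r] = 1.791461, running G = 11.096448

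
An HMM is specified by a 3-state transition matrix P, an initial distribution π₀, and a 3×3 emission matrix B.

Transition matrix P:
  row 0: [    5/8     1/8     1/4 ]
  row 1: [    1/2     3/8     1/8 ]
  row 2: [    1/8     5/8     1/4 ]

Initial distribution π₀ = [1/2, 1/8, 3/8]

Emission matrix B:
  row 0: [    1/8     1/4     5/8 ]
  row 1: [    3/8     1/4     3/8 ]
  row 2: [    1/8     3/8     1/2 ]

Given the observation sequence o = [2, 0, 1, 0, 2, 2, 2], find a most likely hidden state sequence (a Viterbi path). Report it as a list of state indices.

t=0: δ = [3.125e-01, 4.688e-02, 1.875e-01]  (obs o_0=2)
t=1: δ = [2.441e-02, 4.395e-02, 9.766e-03]  ψ = [0, 2, 0]  (obs o_1=0)
t=2: δ = [5.493e-03, 4.120e-03, 2.289e-03]  ψ = [1, 1, 0]  (obs o_2=1)
t=3: δ = [4.292e-04, 5.794e-04, 1.717e-04]  ψ = [0, 1, 0]  (obs o_3=0)
t=4: δ = [1.810e-04, 8.147e-05, 5.364e-05]  ψ = [1, 1, 0]  (obs o_4=2)
t=5: δ = [7.072e-05, 1.257e-05, 2.263e-05]  ψ = [0, 2, 0]  (obs o_5=2)
t=6: δ = [2.763e-05, 5.304e-06, 8.840e-06]  ψ = [0, 2, 0]  (obs o_6=2)
backtrack: best end state = 0; path = [2, 1, 1, 1, 0, 0, 0]

path = [2, 1, 1, 1, 0, 0, 0]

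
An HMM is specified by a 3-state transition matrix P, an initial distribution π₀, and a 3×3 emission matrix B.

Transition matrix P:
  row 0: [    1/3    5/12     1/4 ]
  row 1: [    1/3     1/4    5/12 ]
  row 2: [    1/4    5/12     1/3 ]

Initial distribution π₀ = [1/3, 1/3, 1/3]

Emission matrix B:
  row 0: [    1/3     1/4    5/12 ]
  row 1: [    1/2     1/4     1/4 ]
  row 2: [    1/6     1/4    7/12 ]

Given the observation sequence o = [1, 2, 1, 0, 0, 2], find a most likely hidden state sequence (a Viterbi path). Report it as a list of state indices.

t=0: δ = [8.333e-02, 8.333e-02, 8.333e-02]  (obs o_0=1)
t=1: δ = [1.157e-02, 8.681e-03, 2.025e-02]  ψ = [0, 0, 1]  (obs o_1=2)
t=2: δ = [1.266e-03, 2.110e-03, 1.688e-03]  ψ = [2, 2, 2]  (obs o_2=1)
t=3: δ = [2.344e-04, 3.516e-04, 1.465e-04]  ψ = [1, 2, 1]  (obs o_3=0)
t=4: δ = [3.907e-05, 4.884e-05, 2.442e-05]  ψ = [1, 0, 1]  (obs o_4=0)
t=5: δ = [6.783e-06, 4.070e-06, 1.187e-05]  ψ = [1, 0, 1]  (obs o_5=2)
backtrack: best end state = 2; path = [1, 2, 1, 0, 1, 2]

path = [1, 2, 1, 0, 1, 2]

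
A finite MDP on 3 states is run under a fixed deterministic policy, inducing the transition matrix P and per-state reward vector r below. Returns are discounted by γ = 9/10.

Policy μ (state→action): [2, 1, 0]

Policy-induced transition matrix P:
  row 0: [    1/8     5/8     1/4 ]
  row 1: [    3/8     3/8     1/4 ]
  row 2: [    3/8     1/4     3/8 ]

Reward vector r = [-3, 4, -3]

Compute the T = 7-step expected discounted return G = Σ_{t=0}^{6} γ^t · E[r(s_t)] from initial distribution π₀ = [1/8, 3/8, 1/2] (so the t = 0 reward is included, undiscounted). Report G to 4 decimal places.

t=0: π = [0.1250, 0.3750, 0.5000], E[r] = -0.3750, γ^t·E[r] = -0.375000, running G = -0.375000
t=1: π = [0.3438, 0.3438, 0.3125], E[r] = -0.5938, γ^t·E[r] = -0.534375, running G = -0.909375
t=2: π = [0.2891, 0.4219, 0.2891], E[r] = -0.0469, γ^t·E[r] = -0.037969, running G = -0.947344
t=3: π = [0.3027, 0.4111, 0.2861], E[r] = -0.1221, γ^t·E[r] = -0.088989, running G = -1.036333
t=4: π = [0.2993, 0.4149, 0.2858], E[r] = -0.0956, γ^t·E[r] = -0.062711, running G = -1.099044
t=5: π = [0.3002, 0.4141, 0.2857], E[r] = -0.1012, γ^t·E[r] = -0.059782, running G = -1.158826
t=6: π = [0.3000, 0.4143, 0.2857], E[r] = -0.0997, γ^t·E[r] = -0.052988, running G = -1.211814

G = -1.2118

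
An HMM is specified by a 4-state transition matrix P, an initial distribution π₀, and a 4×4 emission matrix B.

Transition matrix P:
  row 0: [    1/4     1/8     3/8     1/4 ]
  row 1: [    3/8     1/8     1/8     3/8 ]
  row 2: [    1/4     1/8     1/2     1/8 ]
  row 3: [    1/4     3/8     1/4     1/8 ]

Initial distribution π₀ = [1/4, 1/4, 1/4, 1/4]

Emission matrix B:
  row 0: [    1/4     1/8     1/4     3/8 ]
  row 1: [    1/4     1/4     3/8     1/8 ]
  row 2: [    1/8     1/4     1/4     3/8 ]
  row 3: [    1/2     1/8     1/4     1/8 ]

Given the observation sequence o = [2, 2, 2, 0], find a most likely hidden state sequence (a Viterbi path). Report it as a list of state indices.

path = [1, 3, 1, 3]

t=0: δ = [6.250e-02, 9.375e-02, 6.250e-02, 6.250e-02]  (obs o_0=2)
t=1: δ = [8.789e-03, 8.789e-03, 7.812e-03, 8.789e-03]  ψ = [1, 3, 2, 1]  (obs o_1=2)
t=2: δ = [8.240e-04, 1.236e-03, 9.766e-04, 8.240e-04]  ψ = [1, 3, 2, 1]  (obs o_2=2)
t=3: δ = [1.159e-04, 7.725e-05, 6.104e-05, 2.317e-04]  ψ = [1, 3, 2, 1]  (obs o_3=0)
backtrack: best end state = 3; path = [1, 3, 1, 3]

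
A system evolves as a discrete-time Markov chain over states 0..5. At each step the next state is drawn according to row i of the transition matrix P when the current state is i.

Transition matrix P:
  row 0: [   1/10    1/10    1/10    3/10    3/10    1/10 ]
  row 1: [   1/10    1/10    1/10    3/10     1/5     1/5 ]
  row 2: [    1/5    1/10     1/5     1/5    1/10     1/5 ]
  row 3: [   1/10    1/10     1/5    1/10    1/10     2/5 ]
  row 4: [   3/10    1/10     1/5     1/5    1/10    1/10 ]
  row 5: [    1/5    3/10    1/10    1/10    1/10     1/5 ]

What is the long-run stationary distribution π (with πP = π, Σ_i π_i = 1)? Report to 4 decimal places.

π = [0.1650, 0.1414, 0.1487, 0.1909, 0.1471, 0.2070]

Balance equations π_j = Σ_i π_i·P[i][j]:
  π_0 = 1/10·π_0 + 1/10·π_1 + 1/5·π_2 + 1/10·π_3 + 3/10·π_4 + 1/5·π_5
  π_1 = 1/10·π_0 + 1/10·π_1 + 1/10·π_2 + 1/10·π_3 + 1/10·π_4 + 3/10·π_5
  π_2 = 1/10·π_0 + 1/10·π_1 + 1/5·π_2 + 1/5·π_3 + 1/5·π_4 + 1/10·π_5
  π_3 = 3/10·π_0 + 3/10·π_1 + 1/5·π_2 + 1/10·π_3 + 1/5·π_4 + 1/10·π_5
  π_4 = 3/10·π_0 + 1/5·π_1 + 1/10·π_2 + 1/10·π_3 + 1/10·π_4 + 1/10·π_5
  normalize: π_0 + π_1 + π_2 + π_3 + π_4 + π_5 = 1
Solving the linear system gives exactly π = [6691/40554, 2867/20277, 6029/40554, 430/2253, 221/1502, 8393/40554].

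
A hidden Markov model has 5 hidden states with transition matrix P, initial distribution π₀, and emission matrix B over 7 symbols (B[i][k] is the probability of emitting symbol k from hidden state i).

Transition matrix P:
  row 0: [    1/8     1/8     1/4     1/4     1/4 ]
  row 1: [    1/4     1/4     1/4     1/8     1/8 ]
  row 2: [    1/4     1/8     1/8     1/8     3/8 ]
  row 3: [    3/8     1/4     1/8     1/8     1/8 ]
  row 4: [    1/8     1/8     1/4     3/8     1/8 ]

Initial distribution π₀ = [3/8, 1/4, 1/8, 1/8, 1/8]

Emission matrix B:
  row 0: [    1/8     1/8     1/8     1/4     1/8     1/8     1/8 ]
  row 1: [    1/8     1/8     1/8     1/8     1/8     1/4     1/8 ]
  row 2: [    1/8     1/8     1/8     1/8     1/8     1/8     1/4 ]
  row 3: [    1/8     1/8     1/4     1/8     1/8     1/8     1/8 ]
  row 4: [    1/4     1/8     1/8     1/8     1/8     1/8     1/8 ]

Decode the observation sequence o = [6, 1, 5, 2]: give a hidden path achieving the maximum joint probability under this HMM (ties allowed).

t=0: δ = [4.688e-02, 3.125e-02, 3.125e-02, 1.562e-02, 1.562e-02]  (obs o_0=6)
t=1: δ = [9.766e-04, 9.766e-04, 1.465e-03, 1.465e-03, 1.465e-03]  ψ = [1, 1, 0, 0, 0]  (obs o_1=1)
t=2: δ = [6.866e-05, 9.155e-05, 4.578e-05, 6.866e-05, 6.866e-05]  ψ = [3, 3, 4, 4, 2]  (obs o_2=5)
t=3: δ = [3.219e-06, 2.861e-06, 2.861e-06, 6.437e-06, 2.146e-06]  ψ = [3, 1, 1, 4, 0]  (obs o_3=2)
backtrack: best end state = 3; path = [0, 2, 4, 3]

path = [0, 2, 4, 3]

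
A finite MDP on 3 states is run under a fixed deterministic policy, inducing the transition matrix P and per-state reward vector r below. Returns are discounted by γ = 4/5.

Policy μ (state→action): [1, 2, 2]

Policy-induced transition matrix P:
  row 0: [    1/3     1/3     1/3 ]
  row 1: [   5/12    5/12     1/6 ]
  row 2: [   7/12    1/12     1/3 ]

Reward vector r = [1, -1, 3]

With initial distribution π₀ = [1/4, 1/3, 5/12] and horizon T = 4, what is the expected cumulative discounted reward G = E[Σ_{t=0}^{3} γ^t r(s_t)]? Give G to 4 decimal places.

t=0: π = [0.2500, 0.3333, 0.4167], E[r] = 1.1667, γ^t·E[r] = 1.166667, running G = 1.166667
t=1: π = [0.4653, 0.2569, 0.2778], E[r] = 1.0417, γ^t·E[r] = 0.833333, running G = 2.000000
t=2: π = [0.4242, 0.2853, 0.2905], E[r] = 1.0104, γ^t·E[r] = 0.646667, running G = 2.646667
t=3: π = [0.4297, 0.2845, 0.2858], E[r] = 1.0026, γ^t·E[r] = 0.513333, running G = 3.160000

G = 3.1600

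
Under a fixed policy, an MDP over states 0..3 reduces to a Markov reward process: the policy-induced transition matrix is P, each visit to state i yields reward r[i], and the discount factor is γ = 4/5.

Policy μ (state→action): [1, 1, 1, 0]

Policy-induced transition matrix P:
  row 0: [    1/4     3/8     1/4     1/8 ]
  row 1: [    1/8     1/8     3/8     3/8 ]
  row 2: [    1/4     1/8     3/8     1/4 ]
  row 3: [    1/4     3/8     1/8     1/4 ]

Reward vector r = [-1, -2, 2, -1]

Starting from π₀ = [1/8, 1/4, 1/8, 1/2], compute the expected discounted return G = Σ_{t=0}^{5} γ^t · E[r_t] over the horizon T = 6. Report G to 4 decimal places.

t=0: π = [0.1250, 0.2500, 0.1250, 0.5000], E[r] = -0.8750, γ^t·E[r] = -0.875000, running G = -0.875000
t=1: π = [0.2188, 0.2813, 0.2344, 0.2656], E[r] = -0.5781, γ^t·E[r] = -0.462500, running G = -1.337500
t=2: π = [0.2148, 0.2461, 0.2813, 0.2578], E[r] = -0.4023, γ^t·E[r] = -0.257500, running G = -1.595000
t=3: π = [0.2192, 0.2432, 0.2837, 0.2539], E[r] = -0.3921, γ^t·E[r] = -0.200750, running G = -1.795750
t=4: π = [0.2196, 0.2433, 0.2841, 0.2530], E[r] = -0.3909, γ^t·E[r] = -0.160125, running G = -1.955875
t=5: π = [0.2196, 0.2431, 0.2843, 0.2530], E[r] = -0.3902, γ^t·E[r] = -0.127875, running G = -2.083750

G = -2.0838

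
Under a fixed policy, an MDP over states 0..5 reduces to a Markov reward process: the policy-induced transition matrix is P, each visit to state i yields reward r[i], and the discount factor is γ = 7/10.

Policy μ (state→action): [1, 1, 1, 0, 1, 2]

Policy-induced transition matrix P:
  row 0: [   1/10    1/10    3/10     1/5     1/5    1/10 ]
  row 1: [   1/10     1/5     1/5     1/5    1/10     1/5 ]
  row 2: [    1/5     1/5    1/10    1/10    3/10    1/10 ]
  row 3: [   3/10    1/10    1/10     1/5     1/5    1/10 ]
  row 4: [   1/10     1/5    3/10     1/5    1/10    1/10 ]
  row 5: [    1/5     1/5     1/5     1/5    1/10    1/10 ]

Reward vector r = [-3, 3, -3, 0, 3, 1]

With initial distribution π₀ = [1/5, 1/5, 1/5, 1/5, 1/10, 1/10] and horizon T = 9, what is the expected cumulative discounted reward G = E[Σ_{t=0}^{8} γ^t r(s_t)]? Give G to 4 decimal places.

t=0: π = [0.2000, 0.2000, 0.2000, 0.2000, 0.1000, 0.1000], E[r] = -0.2000, γ^t·E[r] = -0.200000, running G = -0.200000
t=1: π = [0.1700, 0.1600, 0.1900, 0.1800, 0.1800, 0.1200], E[r] = 0.0600, γ^t·E[r] = 0.042000, running G = -0.158000
t=2: π = [0.1670, 0.1650, 0.1980, 0.1810, 0.1730, 0.1160], E[r] = 0.0350, γ^t·E[r] = 0.017150, running G = -0.140850
t=3: π = [0.1676, 0.1652, 0.1961, 0.1802, 0.1744, 0.1165], E[r] = 0.0442, γ^t·E[r] = 0.015161, running G = -0.125689
t=4: π = [0.1673, 0.1652, 0.1966, 0.1804, 0.1740, 0.1165], E[r] = 0.0426, γ^t·E[r] = 0.010221, running G = -0.115468
t=5: π = [0.1674, 0.1652, 0.1964, 0.1803, 0.1741, 0.1165], E[r] = 0.0430, γ^t·E[r] = 0.007227, running G = -0.108241
t=6: π = [0.1674, 0.1652, 0.1965, 0.1804, 0.1741, 0.1165], E[r] = 0.0429, γ^t·E[r] = 0.005045, running G = -0.103196
t=7: π = [0.1674, 0.1652, 0.1965, 0.1804, 0.1741, 0.1165], E[r] = 0.0429, γ^t·E[r] = 0.003534, running G = -0.099662
t=8: π = [0.1674, 0.1652, 0.1965, 0.1804, 0.1741, 0.1165], E[r] = 0.0429, γ^t·E[r] = 0.002473, running G = -0.097189

G = -0.0972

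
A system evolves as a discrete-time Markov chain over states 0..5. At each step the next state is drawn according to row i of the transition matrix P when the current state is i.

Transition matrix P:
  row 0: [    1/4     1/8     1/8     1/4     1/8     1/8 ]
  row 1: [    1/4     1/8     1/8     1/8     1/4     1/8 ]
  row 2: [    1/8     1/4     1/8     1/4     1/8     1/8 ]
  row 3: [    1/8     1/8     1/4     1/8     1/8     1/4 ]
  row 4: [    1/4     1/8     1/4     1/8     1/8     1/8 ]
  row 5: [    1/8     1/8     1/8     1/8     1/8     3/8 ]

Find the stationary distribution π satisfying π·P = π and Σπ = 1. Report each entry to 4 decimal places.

Balance equations π_j = Σ_i π_i·P[i][j]:
  π_0 = 1/4·π_0 + 1/4·π_1 + 1/8·π_2 + 1/8·π_3 + 1/4·π_4 + 1/8·π_5
  π_1 = 1/8·π_0 + 1/8·π_1 + 1/4·π_2 + 1/8·π_3 + 1/8·π_4 + 1/8·π_5
  π_2 = 1/8·π_0 + 1/8·π_1 + 1/8·π_2 + 1/4·π_3 + 1/4·π_4 + 1/8·π_5
  π_3 = 1/4·π_0 + 1/8·π_1 + 1/4·π_2 + 1/8·π_3 + 1/8·π_4 + 1/8·π_5
  π_4 = 1/8·π_0 + 1/4·π_1 + 1/8·π_2 + 1/8·π_3 + 1/8·π_4 + 1/8·π_5
  normalize: π_0 + π_1 + π_2 + π_3 + π_4 + π_5 = 1
Solving the linear system gives exactly π = [5184/28159, 4097/28159, 4617/28159, 4745/28159, 4032/28159, 5484/28159].

π = [0.1841, 0.1455, 0.1640, 0.1685, 0.1432, 0.1948]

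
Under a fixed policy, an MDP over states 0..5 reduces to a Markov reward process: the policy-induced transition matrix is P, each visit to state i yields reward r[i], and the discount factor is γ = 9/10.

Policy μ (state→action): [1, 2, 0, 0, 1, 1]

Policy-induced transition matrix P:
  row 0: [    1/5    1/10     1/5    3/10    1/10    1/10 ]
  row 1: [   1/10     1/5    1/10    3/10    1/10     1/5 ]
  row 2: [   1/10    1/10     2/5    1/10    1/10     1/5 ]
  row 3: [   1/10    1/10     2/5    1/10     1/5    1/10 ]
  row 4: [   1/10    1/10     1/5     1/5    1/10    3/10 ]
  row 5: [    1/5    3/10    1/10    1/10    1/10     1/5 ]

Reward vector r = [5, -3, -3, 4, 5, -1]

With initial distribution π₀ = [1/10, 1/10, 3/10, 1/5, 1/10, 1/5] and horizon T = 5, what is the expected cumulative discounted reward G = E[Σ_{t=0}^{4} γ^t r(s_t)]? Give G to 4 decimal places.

G = 1.9120

t=0: π = [0.1000, 0.1000, 0.3000, 0.2000, 0.1000, 0.2000], E[r] = 0.4000, γ^t·E[r] = 0.400000, running G = 0.400000
t=1: π = [0.1300, 0.1500, 0.2700, 0.1500, 0.1200, 0.1800], E[r] = 0.4100, γ^t·E[r] = 0.369000, running G = 0.769000
t=2: π = [0.1310, 0.1510, 0.2510, 0.1680, 0.1150, 0.1840], E[r] = 0.5120, γ^t·E[r] = 0.414720, running G = 1.183720
t=3: π = [0.1315, 0.1519, 0.2503, 0.1679, 0.1168, 0.1816], E[r] = 0.5249, γ^t·E[r] = 0.382652, running G = 1.566372
t=4: π = [0.1313, 0.1515, 0.2503, 0.1684, 0.1168, 0.1817], E[r] = 0.5268, γ^t·E[r] = 0.345633, running G = 1.912006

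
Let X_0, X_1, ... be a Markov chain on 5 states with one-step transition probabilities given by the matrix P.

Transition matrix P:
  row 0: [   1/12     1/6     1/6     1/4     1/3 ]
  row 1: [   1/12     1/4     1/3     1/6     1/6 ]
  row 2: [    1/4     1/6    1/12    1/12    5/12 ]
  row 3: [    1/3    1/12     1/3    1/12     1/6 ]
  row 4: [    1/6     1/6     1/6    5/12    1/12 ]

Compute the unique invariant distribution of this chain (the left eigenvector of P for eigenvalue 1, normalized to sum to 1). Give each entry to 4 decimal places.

π = [0.1891, 0.1631, 0.2106, 0.2056, 0.2315]

Balance equations π_j = Σ_i π_i·P[i][j]:
  π_0 = 1/12·π_0 + 1/12·π_1 + 1/4·π_2 + 1/3·π_3 + 1/6·π_4
  π_1 = 1/6·π_0 + 1/4·π_1 + 1/6·π_2 + 1/12·π_3 + 1/6·π_4
  π_2 = 1/6·π_0 + 1/3·π_1 + 1/12·π_2 + 1/3·π_3 + 1/6·π_4
  π_3 = 1/4·π_0 + 1/6·π_1 + 1/12·π_2 + 1/12·π_3 + 5/12·π_4
  normalize: π_0 + π_1 + π_2 + π_3 + π_4 = 1
Solving the linear system gives exactly π = [1949/10305, 1681/10305, 434/2061, 2119/10305, 2386/10305].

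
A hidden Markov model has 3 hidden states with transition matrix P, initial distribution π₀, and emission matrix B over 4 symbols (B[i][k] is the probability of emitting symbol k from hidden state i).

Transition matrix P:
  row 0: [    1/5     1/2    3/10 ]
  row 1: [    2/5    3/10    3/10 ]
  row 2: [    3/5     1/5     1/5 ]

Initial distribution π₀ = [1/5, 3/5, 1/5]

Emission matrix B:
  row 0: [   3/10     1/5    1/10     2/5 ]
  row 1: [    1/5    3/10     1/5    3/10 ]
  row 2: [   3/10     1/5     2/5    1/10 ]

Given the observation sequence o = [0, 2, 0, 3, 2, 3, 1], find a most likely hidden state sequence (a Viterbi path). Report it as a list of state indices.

t=0: δ = [6.000e-02, 1.200e-01, 6.000e-02]  (obs o_0=0)
t=1: δ = [4.800e-03, 7.200e-03, 1.440e-02]  ψ = [1, 1, 1]  (obs o_1=2)
t=2: δ = [2.592e-03, 5.760e-04, 8.640e-04]  ψ = [2, 2, 2]  (obs o_2=0)
t=3: δ = [2.074e-04, 3.888e-04, 7.776e-05]  ψ = [0, 0, 0]  (obs o_3=3)
t=4: δ = [1.555e-05, 2.333e-05, 4.666e-05]  ψ = [1, 1, 1]  (obs o_4=2)
t=5: δ = [1.120e-05, 2.799e-06, 9.331e-07]  ψ = [2, 2, 2]  (obs o_5=3)
t=6: δ = [4.479e-07, 1.680e-06, 6.718e-07]  ψ = [0, 0, 0]  (obs o_6=1)
backtrack: best end state = 1; path = [1, 2, 0, 1, 2, 0, 1]

path = [1, 2, 0, 1, 2, 0, 1]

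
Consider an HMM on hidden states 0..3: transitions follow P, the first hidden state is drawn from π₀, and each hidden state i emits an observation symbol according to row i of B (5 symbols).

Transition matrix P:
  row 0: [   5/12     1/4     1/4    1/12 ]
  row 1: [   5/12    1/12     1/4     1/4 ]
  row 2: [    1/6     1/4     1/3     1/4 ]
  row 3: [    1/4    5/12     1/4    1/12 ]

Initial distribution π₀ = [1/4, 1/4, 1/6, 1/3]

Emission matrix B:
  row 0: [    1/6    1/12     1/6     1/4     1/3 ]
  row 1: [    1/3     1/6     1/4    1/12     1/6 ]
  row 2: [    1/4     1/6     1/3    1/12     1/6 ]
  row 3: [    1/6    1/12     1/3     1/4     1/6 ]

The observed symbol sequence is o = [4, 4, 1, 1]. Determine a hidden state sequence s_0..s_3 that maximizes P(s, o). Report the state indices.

t=0: δ = [8.333e-02, 4.167e-02, 2.778e-02, 5.556e-02]  (obs o_0=4)
t=1: δ = [1.157e-02, 3.858e-03, 3.472e-03, 1.736e-03]  ψ = [0, 3, 0, 1]  (obs o_1=4)
t=2: δ = [4.019e-04, 4.823e-04, 4.823e-04, 8.038e-05]  ψ = [0, 0, 0, 0]  (obs o_2=1)
t=3: δ = [1.674e-05, 2.009e-05, 2.679e-05, 1.005e-05]  ψ = [1, 2, 2, 1]  (obs o_3=1)
backtrack: best end state = 2; path = [0, 0, 2, 2]

path = [0, 0, 2, 2]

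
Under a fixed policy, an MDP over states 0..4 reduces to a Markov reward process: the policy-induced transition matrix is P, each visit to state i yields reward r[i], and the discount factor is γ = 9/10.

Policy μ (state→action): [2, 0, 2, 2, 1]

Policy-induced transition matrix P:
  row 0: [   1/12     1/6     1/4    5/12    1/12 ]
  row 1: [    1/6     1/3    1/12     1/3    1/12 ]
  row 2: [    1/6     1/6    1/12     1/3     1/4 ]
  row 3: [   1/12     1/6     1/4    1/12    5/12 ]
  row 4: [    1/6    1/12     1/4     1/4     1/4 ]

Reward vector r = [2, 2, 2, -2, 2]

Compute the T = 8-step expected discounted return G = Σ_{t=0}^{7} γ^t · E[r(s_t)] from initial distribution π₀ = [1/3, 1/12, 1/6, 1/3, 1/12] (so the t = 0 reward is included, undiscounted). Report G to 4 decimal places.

t=0: π = [0.3333, 0.0833, 0.1667, 0.3333, 0.0833], E[r] = 0.6667, γ^t·E[r] = 0.666667, running G = 0.666667
t=1: π = [0.1111, 0.1736, 0.2083, 0.2708, 0.2361], E[r] = 0.9167, γ^t·E[r] = 0.825000, running G = 1.491667
t=2: π = [0.1348, 0.1759, 0.1863, 0.2552, 0.2477], E[r] = 0.9792, γ^t·E[r] = 0.793125, running G = 2.284792
t=3: π = [0.1342, 0.1753, 0.1896, 0.2601, 0.2407], E[r] = 0.9595, γ^t·E[r] = 0.699469, running G = 2.984260
t=4: π = [0.1338, 0.1758, 0.1892, 0.2594, 0.2418], E[r] = 0.9623, γ^t·E[r] = 0.631378, running G = 3.615639
t=5: π = [0.1339, 0.1758, 0.1892, 0.2595, 0.2416], E[r] = 0.9621, γ^t·E[r] = 0.568095, running G = 4.183733
t=6: π = [0.1339, 0.1758, 0.1892, 0.2595, 0.2416], E[r] = 0.9621, γ^t·E[r] = 0.511278, running G = 4.695011
t=7: π = [0.1339, 0.1758, 0.1892, 0.2595, 0.2416], E[r] = 0.9621, γ^t·E[r] = 0.460153, running G = 5.155164

G = 5.1552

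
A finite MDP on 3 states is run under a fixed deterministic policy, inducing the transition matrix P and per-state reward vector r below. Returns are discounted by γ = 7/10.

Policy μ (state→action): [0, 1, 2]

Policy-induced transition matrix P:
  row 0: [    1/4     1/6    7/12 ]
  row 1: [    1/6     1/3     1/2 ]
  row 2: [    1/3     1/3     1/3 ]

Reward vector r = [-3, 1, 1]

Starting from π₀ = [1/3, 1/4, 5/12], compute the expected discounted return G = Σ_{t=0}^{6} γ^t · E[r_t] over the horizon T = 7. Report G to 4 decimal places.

G = -0.4473

t=0: π = [0.3333, 0.2500, 0.4167], E[r] = -0.3333, γ^t·E[r] = -0.333333, running G = -0.333333
t=1: π = [0.2639, 0.2778, 0.4583], E[r] = -0.0556, γ^t·E[r] = -0.038889, running G = -0.372222
t=2: π = [0.2650, 0.2894, 0.4456], E[r] = -0.0602, γ^t·E[r] = -0.029491, running G = -0.401713
t=3: π = [0.2630, 0.2892, 0.4478], E[r] = -0.0521, γ^t·E[r] = -0.017865, running G = -0.419578
t=4: π = [0.2632, 0.2895, 0.4473], E[r] = -0.0529, γ^t·E[r] = -0.012698, running G = -0.432276
t=5: π = [0.2631, 0.2895, 0.4474], E[r] = -0.0526, γ^t·E[r] = -0.008840, running G = -0.441115
t=6: π = [0.2632, 0.2895, 0.4474], E[r] = -0.0526, γ^t·E[r] = -0.006193, running G = -0.447309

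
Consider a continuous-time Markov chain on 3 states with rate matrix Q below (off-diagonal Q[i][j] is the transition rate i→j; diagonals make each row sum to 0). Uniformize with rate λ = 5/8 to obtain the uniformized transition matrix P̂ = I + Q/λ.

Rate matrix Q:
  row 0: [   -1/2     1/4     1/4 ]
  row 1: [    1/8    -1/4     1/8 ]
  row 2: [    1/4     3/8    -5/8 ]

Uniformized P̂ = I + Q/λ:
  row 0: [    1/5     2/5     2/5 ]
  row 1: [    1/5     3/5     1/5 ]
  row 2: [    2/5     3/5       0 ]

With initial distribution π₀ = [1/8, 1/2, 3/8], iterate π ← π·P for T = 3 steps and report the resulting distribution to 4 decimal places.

π = [0.2450, 0.5540, 0.2010]

t=0: π = [0.1250, 0.5000, 0.3750]
t=1: π = [0.2750, 0.5750, 0.1500]
t=2: π = [0.2300, 0.5450, 0.2250]
t=3: π = [0.2450, 0.5540, 0.2010]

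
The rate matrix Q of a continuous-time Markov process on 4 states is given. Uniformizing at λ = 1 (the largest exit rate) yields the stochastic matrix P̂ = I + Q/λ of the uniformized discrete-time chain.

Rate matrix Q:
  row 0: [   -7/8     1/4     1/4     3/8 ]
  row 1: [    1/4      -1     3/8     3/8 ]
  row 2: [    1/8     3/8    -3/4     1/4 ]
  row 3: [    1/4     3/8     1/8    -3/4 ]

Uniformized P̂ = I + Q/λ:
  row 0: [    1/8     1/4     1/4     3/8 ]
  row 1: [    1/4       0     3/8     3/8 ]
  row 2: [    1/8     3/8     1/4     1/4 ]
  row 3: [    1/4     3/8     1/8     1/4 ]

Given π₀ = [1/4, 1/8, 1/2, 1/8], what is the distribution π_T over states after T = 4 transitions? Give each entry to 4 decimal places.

t=0: π = [0.2500, 0.1250, 0.5000, 0.1250]
t=1: π = [0.1563, 0.2969, 0.2500, 0.2969]
t=2: π = [0.1992, 0.2441, 0.2500, 0.3066]
t=3: π = [0.1938, 0.2585, 0.2422, 0.3054]
t=4: π = [0.1955, 0.2538, 0.2441, 0.3065]

π = [0.1955, 0.2538, 0.2441, 0.3065]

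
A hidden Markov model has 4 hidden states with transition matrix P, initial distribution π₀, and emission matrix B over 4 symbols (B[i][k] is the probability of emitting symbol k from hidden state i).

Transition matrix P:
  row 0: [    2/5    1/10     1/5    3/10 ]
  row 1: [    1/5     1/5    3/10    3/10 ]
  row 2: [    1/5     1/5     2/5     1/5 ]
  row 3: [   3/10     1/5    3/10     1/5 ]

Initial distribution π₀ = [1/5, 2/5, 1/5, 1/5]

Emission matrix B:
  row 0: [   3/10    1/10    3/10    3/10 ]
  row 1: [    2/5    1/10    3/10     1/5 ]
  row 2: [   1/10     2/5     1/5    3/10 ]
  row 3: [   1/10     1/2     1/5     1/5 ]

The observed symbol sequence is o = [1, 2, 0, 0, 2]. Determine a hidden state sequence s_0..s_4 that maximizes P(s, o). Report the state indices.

path = [3, 0, 0, 0, 0]

t=0: δ = [2.000e-02, 4.000e-02, 8.000e-02, 1.000e-01]  (obs o_0=1)
t=1: δ = [9.000e-03, 6.000e-03, 6.400e-03, 4.000e-03]  ψ = [3, 3, 2, 3]  (obs o_1=2)
t=2: δ = [1.080e-03, 5.120e-04, 2.560e-04, 2.700e-04]  ψ = [0, 2, 2, 0]  (obs o_2=0)
t=3: δ = [1.296e-04, 4.320e-05, 2.160e-05, 3.240e-05]  ψ = [0, 0, 0, 0]  (obs o_3=0)
t=4: δ = [1.555e-05, 3.888e-06, 5.184e-06, 7.776e-06]  ψ = [0, 0, 0, 0]  (obs o_4=2)
backtrack: best end state = 0; path = [3, 0, 0, 0, 0]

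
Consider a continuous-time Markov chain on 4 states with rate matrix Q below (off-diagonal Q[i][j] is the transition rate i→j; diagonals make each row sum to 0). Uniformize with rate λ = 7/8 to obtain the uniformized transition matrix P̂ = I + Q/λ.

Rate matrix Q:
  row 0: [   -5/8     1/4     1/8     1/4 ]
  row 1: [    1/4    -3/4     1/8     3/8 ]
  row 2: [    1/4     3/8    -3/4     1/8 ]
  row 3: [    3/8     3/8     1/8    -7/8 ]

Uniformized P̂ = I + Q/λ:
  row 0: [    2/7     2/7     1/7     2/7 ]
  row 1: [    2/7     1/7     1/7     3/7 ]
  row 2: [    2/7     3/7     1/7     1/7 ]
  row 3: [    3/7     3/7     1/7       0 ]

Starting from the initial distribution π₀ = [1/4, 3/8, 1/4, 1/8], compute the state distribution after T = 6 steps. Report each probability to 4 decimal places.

t=0: π = [0.2500, 0.3750, 0.2500, 0.1250]
t=1: π = [0.3036, 0.2857, 0.1429, 0.2679]
t=2: π = [0.3240, 0.3036, 0.1429, 0.2296]
t=3: π = [0.3185, 0.2956, 0.1429, 0.2431]
t=4: π = [0.3204, 0.2986, 0.1429, 0.2381]
t=5: π = [0.3197, 0.2975, 0.1429, 0.2399]
t=6: π = [0.3200, 0.2979, 0.1429, 0.2392]

π = [0.3200, 0.2979, 0.1429, 0.2392]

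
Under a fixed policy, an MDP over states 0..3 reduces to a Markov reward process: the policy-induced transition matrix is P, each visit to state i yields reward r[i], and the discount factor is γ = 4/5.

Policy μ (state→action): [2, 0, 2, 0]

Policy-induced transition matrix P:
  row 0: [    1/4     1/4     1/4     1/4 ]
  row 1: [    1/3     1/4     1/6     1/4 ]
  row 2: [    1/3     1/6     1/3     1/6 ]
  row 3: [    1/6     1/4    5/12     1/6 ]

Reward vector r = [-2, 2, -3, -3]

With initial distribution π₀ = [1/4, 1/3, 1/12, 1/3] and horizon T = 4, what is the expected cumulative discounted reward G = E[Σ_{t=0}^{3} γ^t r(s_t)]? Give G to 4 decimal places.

G = -4.1414

t=0: π = [0.2500, 0.3333, 0.0833, 0.3333], E[r] = -1.0833, γ^t·E[r] = -1.083333, running G = -1.083333
t=1: π = [0.2569, 0.2431, 0.2847, 0.2153], E[r] = -1.5278, γ^t·E[r] = -1.222222, running G = -2.305556
t=2: π = [0.2760, 0.2263, 0.2894, 0.2083], E[r] = -1.5926, γ^t·E[r] = -1.019259, running G = -3.324815
t=3: π = [0.2756, 0.2259, 0.2900, 0.2085], E[r] = -1.5950, γ^t·E[r] = -0.816617, running G = -4.141432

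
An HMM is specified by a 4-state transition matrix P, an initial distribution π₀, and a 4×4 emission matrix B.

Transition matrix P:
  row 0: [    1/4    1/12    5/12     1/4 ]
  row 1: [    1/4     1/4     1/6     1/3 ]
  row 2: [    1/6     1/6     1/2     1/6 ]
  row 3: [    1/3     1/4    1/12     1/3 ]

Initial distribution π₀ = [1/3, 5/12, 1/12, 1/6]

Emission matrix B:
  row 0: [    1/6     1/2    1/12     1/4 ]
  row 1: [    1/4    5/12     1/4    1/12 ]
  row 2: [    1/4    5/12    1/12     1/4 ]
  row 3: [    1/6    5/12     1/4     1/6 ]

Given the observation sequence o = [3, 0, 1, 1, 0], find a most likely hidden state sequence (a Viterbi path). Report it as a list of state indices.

t=0: δ = [8.333e-02, 3.472e-02, 2.083e-02, 2.778e-02]  (obs o_0=3)
t=1: δ = [3.472e-03, 2.170e-03, 8.681e-03, 3.472e-03]  ψ = [0, 1, 0, 0]  (obs o_1=0)
t=2: δ = [7.234e-04, 6.028e-04, 1.808e-03, 6.028e-04]  ψ = [2, 2, 2, 2]  (obs o_2=1)
t=3: δ = [1.507e-04, 1.256e-04, 3.768e-04, 1.256e-04]  ψ = [2, 2, 2, 2]  (obs o_3=1)
t=4: δ = [1.047e-05, 1.570e-05, 4.710e-05, 1.047e-05]  ψ = [2, 2, 2, 2]  (obs o_4=0)
backtrack: best end state = 2; path = [0, 2, 2, 2, 2]

path = [0, 2, 2, 2, 2]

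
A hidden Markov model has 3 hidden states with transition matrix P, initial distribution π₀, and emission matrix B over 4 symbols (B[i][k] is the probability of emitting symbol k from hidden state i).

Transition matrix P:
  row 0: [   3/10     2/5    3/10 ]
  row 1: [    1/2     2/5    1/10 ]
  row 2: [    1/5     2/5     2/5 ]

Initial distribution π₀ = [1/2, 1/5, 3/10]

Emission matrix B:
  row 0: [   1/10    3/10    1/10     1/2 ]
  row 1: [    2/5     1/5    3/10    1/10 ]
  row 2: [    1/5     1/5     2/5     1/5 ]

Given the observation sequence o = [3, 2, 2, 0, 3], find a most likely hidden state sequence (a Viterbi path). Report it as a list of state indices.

t=0: δ = [2.500e-01, 2.000e-02, 6.000e-02]  (obs o_0=3)
t=1: δ = [7.500e-03, 3.000e-02, 3.000e-02]  ψ = [0, 0, 0]  (obs o_1=2)
t=2: δ = [1.500e-03, 3.600e-03, 4.800e-03]  ψ = [1, 1, 2]  (obs o_2=2)
t=3: δ = [1.800e-04, 7.680e-04, 3.840e-04]  ψ = [1, 2, 2]  (obs o_3=0)
t=4: δ = [1.920e-04, 3.072e-05, 3.072e-05]  ψ = [1, 1, 2]  (obs o_4=3)
backtrack: best end state = 0; path = [0, 2, 2, 1, 0]

path = [0, 2, 2, 1, 0]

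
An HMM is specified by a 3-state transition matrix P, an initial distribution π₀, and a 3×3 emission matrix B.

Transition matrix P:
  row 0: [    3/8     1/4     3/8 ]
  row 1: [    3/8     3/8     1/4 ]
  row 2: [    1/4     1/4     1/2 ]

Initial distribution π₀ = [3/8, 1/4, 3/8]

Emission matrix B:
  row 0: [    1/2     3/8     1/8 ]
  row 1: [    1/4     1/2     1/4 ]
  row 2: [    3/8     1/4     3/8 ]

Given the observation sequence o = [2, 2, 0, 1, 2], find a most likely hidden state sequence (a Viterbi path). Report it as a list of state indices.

path = [2, 2, 2, 2, 2]

t=0: δ = [4.688e-02, 6.250e-02, 1.406e-01]  (obs o_0=2)
t=1: δ = [4.395e-03, 8.789e-03, 2.637e-02]  ψ = [2, 2, 2]  (obs o_1=2)
t=2: δ = [3.296e-03, 1.648e-03, 4.944e-03]  ψ = [2, 2, 2]  (obs o_2=0)
t=3: δ = [4.635e-04, 6.180e-04, 6.180e-04]  ψ = [0, 2, 2]  (obs o_3=1)
t=4: δ = [2.897e-05, 5.794e-05, 1.159e-04]  ψ = [1, 1, 2]  (obs o_4=2)
backtrack: best end state = 2; path = [2, 2, 2, 2, 2]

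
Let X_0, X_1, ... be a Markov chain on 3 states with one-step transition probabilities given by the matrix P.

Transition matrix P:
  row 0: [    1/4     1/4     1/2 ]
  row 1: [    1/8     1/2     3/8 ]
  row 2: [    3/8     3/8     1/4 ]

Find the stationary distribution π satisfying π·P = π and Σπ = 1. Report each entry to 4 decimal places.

Balance equations π_j = Σ_i π_i·P[i][j]:
  π_0 = 1/4·π_0 + 1/8·π_1 + 3/8·π_2
  π_1 = 1/4·π_0 + 1/2·π_1 + 3/8·π_2
  normalize: π_0 + π_1 + π_2 = 1
Solving the linear system gives exactly π = [15/61, 24/61, 22/61].

π = [0.2459, 0.3934, 0.3607]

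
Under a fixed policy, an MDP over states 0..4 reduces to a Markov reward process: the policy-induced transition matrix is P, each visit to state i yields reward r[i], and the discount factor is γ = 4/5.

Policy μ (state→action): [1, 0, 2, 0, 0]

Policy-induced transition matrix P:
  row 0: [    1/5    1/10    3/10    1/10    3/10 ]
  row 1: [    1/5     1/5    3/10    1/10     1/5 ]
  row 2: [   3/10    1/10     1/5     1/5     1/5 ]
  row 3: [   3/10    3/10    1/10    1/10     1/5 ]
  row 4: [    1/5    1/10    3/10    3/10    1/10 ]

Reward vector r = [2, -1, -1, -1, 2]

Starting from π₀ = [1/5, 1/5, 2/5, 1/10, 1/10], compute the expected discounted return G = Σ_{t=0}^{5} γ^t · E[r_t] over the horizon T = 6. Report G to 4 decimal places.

t=0: π = [0.2000, 0.2000, 0.4000, 0.1000, 0.1000], E[r] = -0.1000, γ^t·E[r] = -0.100000, running G = -0.100000
t=1: π = [0.2500, 0.1400, 0.2400, 0.1600, 0.2100], E[r] = 0.3800, γ^t·E[r] = 0.304000, running G = 0.204000
t=2: π = [0.2400, 0.1460, 0.2440, 0.1660, 0.2040], E[r] = 0.3320, γ^t·E[r] = 0.212480, running G = 0.416480
t=3: π = [0.2410, 0.1478, 0.2424, 0.1652, 0.2036], E[r] = 0.3338, γ^t·E[r] = 0.170906, running G = 0.587386
t=4: π = [0.2408, 0.1478, 0.2427, 0.1650, 0.2037], E[r] = 0.3335, γ^t·E[r] = 0.136602, running G = 0.723987
t=5: π = [0.2408, 0.1478, 0.2427, 0.1650, 0.2037], E[r] = 0.3334, γ^t·E[r] = 0.109252, running G = 0.833239

G = 0.8332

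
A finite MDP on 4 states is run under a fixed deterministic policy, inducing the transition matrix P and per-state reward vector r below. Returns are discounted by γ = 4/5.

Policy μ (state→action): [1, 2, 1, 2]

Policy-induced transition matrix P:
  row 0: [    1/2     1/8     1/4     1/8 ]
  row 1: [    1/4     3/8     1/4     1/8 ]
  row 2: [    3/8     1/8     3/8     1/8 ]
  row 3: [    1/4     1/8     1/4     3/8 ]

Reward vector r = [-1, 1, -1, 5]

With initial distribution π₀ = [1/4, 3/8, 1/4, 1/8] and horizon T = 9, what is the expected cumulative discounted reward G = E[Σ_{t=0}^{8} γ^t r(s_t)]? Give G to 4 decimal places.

t=0: π = [0.2500, 0.3750, 0.2500, 0.1250], E[r] = 0.5000, γ^t·E[r] = 0.500000, running G = 0.500000
t=1: π = [0.3438, 0.2188, 0.2813, 0.1563], E[r] = 0.3750, γ^t·E[r] = 0.300000, running G = 0.800000
t=2: π = [0.3711, 0.1797, 0.2852, 0.1641], E[r] = 0.3438, γ^t·E[r] = 0.220000, running G = 1.020000
t=3: π = [0.3784, 0.1699, 0.2856, 0.1660], E[r] = 0.3359, γ^t·E[r] = 0.172000, running G = 1.192000
t=4: π = [0.3803, 0.1675, 0.2857, 0.1665], E[r] = 0.3340, γ^t·E[r] = 0.136800, running G = 1.328800
t=5: π = [0.3808, 0.1669, 0.2857, 0.1666], E[r] = 0.3335, γ^t·E[r] = 0.109280, running G = 1.438080
t=6: π = [0.3809, 0.1667, 0.2857, 0.1667], E[r] = 0.3334, γ^t·E[r] = 0.087392, running G = 1.525472
t=7: π = [0.3809, 0.1667, 0.2857, 0.1667], E[r] = 0.3333, γ^t·E[r] = 0.069907, running G = 1.595379
t=8: π = [0.3809, 0.1667, 0.2857, 0.1667], E[r] = 0.3333, γ^t·E[r] = 0.055924, running G = 1.651304

G = 1.6513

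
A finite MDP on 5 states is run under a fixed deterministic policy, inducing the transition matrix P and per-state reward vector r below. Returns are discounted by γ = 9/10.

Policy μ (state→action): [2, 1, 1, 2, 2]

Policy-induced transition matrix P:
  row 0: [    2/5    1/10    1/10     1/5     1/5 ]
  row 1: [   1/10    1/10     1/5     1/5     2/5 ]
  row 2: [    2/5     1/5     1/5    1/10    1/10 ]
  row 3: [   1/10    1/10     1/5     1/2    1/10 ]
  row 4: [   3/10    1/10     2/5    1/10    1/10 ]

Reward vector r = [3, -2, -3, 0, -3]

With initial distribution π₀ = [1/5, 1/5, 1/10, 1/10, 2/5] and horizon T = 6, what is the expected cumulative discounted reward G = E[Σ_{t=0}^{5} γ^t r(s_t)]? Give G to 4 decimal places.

t=0: π = [0.2000, 0.2000, 0.1000, 0.1000, 0.4000], E[r] = -1.3000, γ^t·E[r] = -1.300000, running G = -1.300000
t=1: π = [0.2700, 0.1100, 0.2600, 0.1800, 0.1800], E[r] = -0.7300, γ^t·E[r] = -0.657000, running G = -1.957000
t=2: π = [0.2950, 0.1260, 0.2090, 0.2100, 0.1600], E[r] = -0.4740, γ^t·E[r] = -0.383940, running G = -2.340940
t=3: π = [0.2832, 0.1209, 0.2025, 0.2261, 0.1673], E[r] = -0.5016, γ^t·E[r] = -0.365666, running G = -2.706606
t=4: π = [0.2792, 0.1203, 0.2051, 0.2309, 0.1646], E[r] = -0.5122, γ^t·E[r] = -0.336041, running G = -3.042648
t=5: π = [0.2782, 0.1205, 0.2050, 0.2323, 0.1640], E[r] = -0.5134, γ^t·E[r] = -0.303142, running G = -3.345790

G = -3.3458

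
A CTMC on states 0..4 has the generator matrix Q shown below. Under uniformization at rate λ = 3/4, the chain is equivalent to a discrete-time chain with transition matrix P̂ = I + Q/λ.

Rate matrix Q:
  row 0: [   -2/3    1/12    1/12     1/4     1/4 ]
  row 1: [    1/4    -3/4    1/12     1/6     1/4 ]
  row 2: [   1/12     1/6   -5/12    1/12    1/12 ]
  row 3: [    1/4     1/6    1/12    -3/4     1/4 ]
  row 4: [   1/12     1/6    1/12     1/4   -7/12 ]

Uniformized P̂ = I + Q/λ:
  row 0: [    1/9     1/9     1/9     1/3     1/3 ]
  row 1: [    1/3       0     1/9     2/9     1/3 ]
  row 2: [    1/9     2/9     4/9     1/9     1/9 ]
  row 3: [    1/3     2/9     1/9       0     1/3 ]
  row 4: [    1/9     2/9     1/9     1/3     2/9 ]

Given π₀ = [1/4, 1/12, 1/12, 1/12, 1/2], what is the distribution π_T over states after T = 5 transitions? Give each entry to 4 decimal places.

t=0: π = [0.2500, 0.0833, 0.0833, 0.0833, 0.5000]
t=1: π = [0.1481, 0.1759, 0.1389, 0.2778, 0.2593]
t=2: π = [0.2119, 0.1667, 0.1574, 0.1903, 0.2737]
t=3: π = [0.1904, 0.1616, 0.1636, 0.2164, 0.2679]
t=4: π = [0.1951, 0.1651, 0.1656, 0.2069, 0.2672]
t=5: π = [0.1938, 0.1638, 0.1663, 0.2092, 0.2668]

π = [0.1938, 0.1638, 0.1663, 0.2092, 0.2668]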